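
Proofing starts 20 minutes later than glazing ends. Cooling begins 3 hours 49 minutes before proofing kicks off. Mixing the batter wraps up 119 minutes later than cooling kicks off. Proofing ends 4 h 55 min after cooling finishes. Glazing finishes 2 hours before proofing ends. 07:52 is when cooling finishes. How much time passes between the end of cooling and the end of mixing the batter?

85 minutes

Proofing ends at 07:52 + 295 min = 12:47.
Glazing ends at 12:47 − 120 min = 10:47.
Proofing starts at 10:47 + 20 min = 11:07.
Cooling starts at 11:07 − 229 min = 07:18.
Mixing the batter ends at 07:18 + 119 min = 09:17.
From 07:52 to 09:17 is 85 minutes.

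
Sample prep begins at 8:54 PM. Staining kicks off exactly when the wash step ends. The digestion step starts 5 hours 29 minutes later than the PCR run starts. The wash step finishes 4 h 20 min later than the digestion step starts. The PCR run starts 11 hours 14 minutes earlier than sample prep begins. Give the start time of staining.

7:29 PM

The PCR run starts at 8:54 PM − 674 min = 9:40 AM.
The digestion step starts at 9:40 AM + 329 min = 3:09 PM.
The wash step ends at 3:09 PM + 260 min = 7:29 PM.
So staining starts at 7:29 PM.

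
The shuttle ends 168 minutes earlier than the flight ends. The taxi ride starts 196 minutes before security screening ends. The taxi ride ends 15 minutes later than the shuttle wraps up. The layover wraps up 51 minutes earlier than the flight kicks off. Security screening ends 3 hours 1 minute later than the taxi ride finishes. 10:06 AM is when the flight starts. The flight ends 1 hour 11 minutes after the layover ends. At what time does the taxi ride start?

The layover ends at 10:06 AM − 51 min = 9:15 AM.
The flight ends at 9:15 AM + 71 min = 10:26 AM.
The shuttle ends at 10:26 AM − 168 min = 7:38 AM.
The taxi ride ends at 7:38 AM + 15 min = 7:53 AM.
Security screening ends at 7:53 AM + 181 min = 10:54 AM.
The taxi ride starts at 10:54 AM − 196 min = 7:38 AM.

7:38 AM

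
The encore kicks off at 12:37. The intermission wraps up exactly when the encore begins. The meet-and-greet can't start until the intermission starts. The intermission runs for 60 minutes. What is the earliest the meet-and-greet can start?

The intermission ends at 12:37.
The intermission starts at 12:37 − 60 min = 11:37.
The meet-and-greet is bounded by the intermission, so the earliest it can start is 11:37.

11:37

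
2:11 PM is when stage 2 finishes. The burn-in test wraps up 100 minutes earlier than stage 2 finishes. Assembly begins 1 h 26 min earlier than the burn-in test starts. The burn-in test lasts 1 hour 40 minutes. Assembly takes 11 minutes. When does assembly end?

The burn-in test ends at 2:11 PM − 100 min = 12:31 PM.
The burn-in test starts at 12:31 PM − 100 min = 10:51 AM.
Assembly starts at 10:51 AM − 86 min = 9:25 AM.
Assembly ends at 9:25 AM + 11 min = 9:36 AM.

9:36 AM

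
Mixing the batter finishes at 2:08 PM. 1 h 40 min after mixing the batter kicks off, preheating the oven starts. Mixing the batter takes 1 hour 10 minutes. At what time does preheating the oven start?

Mixing the batter starts at 2:08 PM − 70 min = 12:58 PM.
Preheating the oven starts at 12:58 PM + 100 min = 2:38 PM.

2:38 PM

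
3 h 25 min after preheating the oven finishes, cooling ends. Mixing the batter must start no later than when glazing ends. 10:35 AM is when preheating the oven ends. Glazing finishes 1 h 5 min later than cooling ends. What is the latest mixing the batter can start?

Cooling ends at 10:35 AM + 205 min = 2:00 PM.
Glazing ends at 2:00 PM + 65 min = 3:05 PM.
Mixing the batter is bounded by glazing, so the latest it can start is 3:05 PM.

3:05 PM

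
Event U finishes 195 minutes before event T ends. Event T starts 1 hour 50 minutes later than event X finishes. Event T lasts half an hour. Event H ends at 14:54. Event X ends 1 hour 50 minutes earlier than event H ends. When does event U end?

Event X ends at 14:54 − 110 min = 13:04.
Event T starts at 13:04 + 110 min = 14:54.
Event T ends at 14:54 + 30 min = 15:24.
Event U ends at 15:24 − 195 min = 12:09.

12:09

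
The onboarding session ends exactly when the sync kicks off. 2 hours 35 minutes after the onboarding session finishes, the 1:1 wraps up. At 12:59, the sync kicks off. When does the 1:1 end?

The onboarding session ends at 12:59.
The 1:1 ends at 12:59 + 155 min = 15:34.

15:34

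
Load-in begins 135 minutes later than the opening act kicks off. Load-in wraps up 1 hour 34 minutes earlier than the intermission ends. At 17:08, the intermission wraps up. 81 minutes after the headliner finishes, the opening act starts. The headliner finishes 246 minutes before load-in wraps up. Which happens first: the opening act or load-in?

Load-in ends at 17:08 − 94 min = 15:34.
The headliner ends at 15:34 − 246 min = 11:28.
The opening act starts at 11:28 + 81 min = 12:49.
Load-in starts at 12:49 + 135 min = 15:04.
The opening act starts at 12:49 and load-in starts at 15:04, so the opening act is first.

the opening act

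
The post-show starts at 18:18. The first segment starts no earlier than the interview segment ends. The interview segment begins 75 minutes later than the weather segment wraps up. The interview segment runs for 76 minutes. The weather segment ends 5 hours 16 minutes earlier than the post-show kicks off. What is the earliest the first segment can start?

15:33

The weather segment ends at 18:18 − 316 min = 13:02.
The interview segment starts at 13:02 + 75 min = 14:17.
The interview segment ends at 14:17 + 76 min = 15:33.
The first segment is bounded by the interview segment, so the earliest it can start is 15:33.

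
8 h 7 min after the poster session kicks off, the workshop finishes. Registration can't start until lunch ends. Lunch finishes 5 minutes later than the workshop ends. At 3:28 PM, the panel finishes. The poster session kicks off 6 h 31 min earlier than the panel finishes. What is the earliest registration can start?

5:09 PM

The poster session starts at 3:28 PM − 391 min = 8:57 AM.
The workshop ends at 8:57 AM + 487 min = 5:04 PM.
Lunch ends at 5:04 PM + 5 min = 5:09 PM.
Registration is bounded by lunch, so the earliest it can start is 5:09 PM.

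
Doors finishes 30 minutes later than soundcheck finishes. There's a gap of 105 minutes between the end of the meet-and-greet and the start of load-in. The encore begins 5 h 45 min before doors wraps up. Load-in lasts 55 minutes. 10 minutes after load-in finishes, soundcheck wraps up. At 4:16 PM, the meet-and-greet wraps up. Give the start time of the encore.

1:51 PM

Load-in starts at 4:16 PM + 105 min = 6:01 PM.
Load-in ends at 6:01 PM + 55 min = 6:56 PM.
Soundcheck ends at 6:56 PM + 10 min = 7:06 PM.
Doors ends at 7:06 PM + 30 min = 7:36 PM.
The encore starts at 7:36 PM − 345 min = 1:51 PM.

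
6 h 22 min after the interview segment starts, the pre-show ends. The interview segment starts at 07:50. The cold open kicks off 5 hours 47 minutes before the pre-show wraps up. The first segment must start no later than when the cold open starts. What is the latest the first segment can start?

08:25

The pre-show ends at 07:50 + 382 min = 14:12.
The cold open starts at 14:12 − 347 min = 08:25.
The first segment is bounded by the cold open, so the latest it can start is 08:25.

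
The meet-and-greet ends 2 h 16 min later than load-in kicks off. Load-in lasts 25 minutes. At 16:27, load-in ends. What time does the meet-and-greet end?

Load-in starts at 16:27 − 25 min = 16:02.
The meet-and-greet ends at 16:02 + 136 min = 18:18.

18:18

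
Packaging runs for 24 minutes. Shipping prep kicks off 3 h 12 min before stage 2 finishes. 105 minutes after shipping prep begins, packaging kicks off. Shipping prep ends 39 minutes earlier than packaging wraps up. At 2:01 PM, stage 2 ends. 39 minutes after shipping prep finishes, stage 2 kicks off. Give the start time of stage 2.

12:58 PM

Shipping prep starts at 2:01 PM − 192 min = 10:49 AM.
Packaging starts at 10:49 AM + 105 min = 12:34 PM.
Packaging ends at 12:34 PM + 24 min = 12:58 PM.
Shipping prep ends at 12:58 PM − 39 min = 12:19 PM.
Stage 2 starts at 12:19 PM + 39 min = 12:58 PM.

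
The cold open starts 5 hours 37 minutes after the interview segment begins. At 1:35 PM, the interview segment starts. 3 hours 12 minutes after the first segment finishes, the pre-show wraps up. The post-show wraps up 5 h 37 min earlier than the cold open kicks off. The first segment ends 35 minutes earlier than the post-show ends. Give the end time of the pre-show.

4:12 PM

The cold open starts at 1:35 PM + 337 min = 7:12 PM.
The post-show ends at 7:12 PM − 337 min = 1:35 PM.
The first segment ends at 1:35 PM − 35 min = 1:00 PM.
The pre-show ends at 1:00 PM + 192 min = 4:12 PM.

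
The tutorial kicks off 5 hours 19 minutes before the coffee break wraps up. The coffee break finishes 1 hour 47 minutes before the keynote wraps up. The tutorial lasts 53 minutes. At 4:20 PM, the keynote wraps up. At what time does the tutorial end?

10:07 AM

The coffee break ends at 4:20 PM − 107 min = 2:33 PM.
The tutorial starts at 2:33 PM − 319 min = 9:14 AM.
The tutorial ends at 9:14 AM + 53 min = 10:07 AM.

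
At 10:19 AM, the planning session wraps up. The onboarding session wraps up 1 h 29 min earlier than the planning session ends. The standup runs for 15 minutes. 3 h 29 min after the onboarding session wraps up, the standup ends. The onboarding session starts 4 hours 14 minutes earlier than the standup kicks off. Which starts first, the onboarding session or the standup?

The onboarding session ends at 10:19 AM − 89 min = 8:50 AM.
The standup ends at 8:50 AM + 209 min = 12:19 PM.
The standup starts at 12:19 PM − 15 min = 12:04 PM.
The onboarding session starts at 12:04 PM − 254 min = 7:50 AM.
The onboarding session starts at 7:50 AM and the standup starts at 12:04 PM, so the onboarding session is first.

the onboarding session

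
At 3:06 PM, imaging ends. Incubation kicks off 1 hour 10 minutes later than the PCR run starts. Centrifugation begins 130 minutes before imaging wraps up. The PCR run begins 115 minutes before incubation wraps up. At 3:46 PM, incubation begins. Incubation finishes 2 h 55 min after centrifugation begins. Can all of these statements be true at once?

Centrifugation starts at 3:06 PM − 130 min = 12:56 PM.
Incubation ends at 12:56 PM + 175 min = 3:51 PM.
The PCR run starts at 3:51 PM − 115 min = 1:56 PM.
Incubation starts at 1:56 PM + 70 min = 3:06 PM.
But incubation is also said to start at 3:46 PM — a 40-minute conflict.

No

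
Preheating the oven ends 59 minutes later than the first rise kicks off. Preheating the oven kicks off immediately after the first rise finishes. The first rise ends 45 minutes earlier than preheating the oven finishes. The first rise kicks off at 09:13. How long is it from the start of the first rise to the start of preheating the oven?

Preheating the oven ends at 09:13 + 59 min = 10:12.
The first rise ends at 10:12 − 45 min = 09:27.
So preheating the oven starts at 09:27.
From 09:13 to 09:27 is 14 minutes.

14 minutes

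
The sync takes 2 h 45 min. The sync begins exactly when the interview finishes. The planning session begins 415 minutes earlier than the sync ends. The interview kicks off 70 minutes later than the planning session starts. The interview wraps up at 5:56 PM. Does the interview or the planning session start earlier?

the planning session

The sync starts at 5:56 PM.
The sync ends at 5:56 PM + 165 min = 8:41 PM.
The planning session starts at 8:41 PM − 415 min = 1:46 PM.
The interview starts at 1:46 PM + 70 min = 2:56 PM.
The interview starts at 2:56 PM and the planning session starts at 1:46 PM, so the planning session is first.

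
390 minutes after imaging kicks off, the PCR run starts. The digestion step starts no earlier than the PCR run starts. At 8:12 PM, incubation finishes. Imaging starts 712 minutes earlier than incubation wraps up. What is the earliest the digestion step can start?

2:50 PM

Imaging starts at 8:12 PM − 712 min = 8:20 AM.
The PCR run starts at 8:20 AM + 390 min = 2:50 PM.
The digestion step is bounded by the PCR run, so the earliest it can start is 2:50 PM.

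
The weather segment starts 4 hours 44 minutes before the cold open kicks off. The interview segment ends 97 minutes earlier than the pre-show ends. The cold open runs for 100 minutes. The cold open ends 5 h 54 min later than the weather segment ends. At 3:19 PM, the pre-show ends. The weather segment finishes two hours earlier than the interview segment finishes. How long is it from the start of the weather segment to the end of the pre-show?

247 minutes

The interview segment ends at 3:19 PM − 97 min = 1:42 PM.
The weather segment ends at 1:42 PM − 120 min = 11:42 AM.
The cold open ends at 11:42 AM + 354 min = 5:36 PM.
The cold open starts at 5:36 PM − 100 min = 3:56 PM.
The weather segment starts at 3:56 PM − 284 min = 11:12 AM.
From 11:12 AM to 3:19 PM is 247 minutes.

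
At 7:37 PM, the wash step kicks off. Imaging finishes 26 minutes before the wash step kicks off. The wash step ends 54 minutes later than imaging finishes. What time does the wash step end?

8:05 PM

Imaging ends at 7:37 PM − 26 min = 7:11 PM.
The wash step ends at 7:11 PM + 54 min = 8:05 PM.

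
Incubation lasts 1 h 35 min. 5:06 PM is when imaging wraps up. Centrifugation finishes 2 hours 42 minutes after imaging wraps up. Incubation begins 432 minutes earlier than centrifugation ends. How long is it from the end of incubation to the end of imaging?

Centrifugation ends at 5:06 PM + 162 min = 7:48 PM.
Incubation starts at 7:48 PM − 432 min = 12:36 PM.
Incubation ends at 12:36 PM + 95 min = 2:11 PM.
From 2:11 PM to 5:06 PM is 175 minutes.

175 minutes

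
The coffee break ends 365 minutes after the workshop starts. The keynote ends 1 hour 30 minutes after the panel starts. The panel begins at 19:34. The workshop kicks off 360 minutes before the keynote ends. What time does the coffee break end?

21:09

The keynote ends at 19:34 + 90 min = 21:04.
The workshop starts at 21:04 − 360 min = 15:04.
The coffee break ends at 15:04 + 365 min = 21:09.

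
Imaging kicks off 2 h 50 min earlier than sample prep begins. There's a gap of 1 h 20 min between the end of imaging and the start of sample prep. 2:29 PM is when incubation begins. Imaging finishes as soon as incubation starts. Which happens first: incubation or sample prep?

Imaging ends at 2:29 PM.
Sample prep starts at 2:29 PM + 80 min = 3:49 PM.
Incubation starts at 2:29 PM and sample prep starts at 3:49 PM, so incubation is first.

incubation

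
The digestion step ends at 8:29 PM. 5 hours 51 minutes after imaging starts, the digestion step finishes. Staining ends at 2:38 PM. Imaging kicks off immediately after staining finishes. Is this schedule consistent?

Yes

Imaging starts at 2:38 PM.
The digestion step ends at 2:38 PM + 351 min = 8:29 PM.
That matches the stated 8:29 PM, so the schedule is consistent.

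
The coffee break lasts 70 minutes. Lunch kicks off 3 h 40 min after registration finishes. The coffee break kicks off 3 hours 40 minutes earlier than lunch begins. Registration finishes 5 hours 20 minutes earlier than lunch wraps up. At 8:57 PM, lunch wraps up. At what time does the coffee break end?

Registration ends at 8:57 PM − 320 min = 3:37 PM.
Lunch starts at 3:37 PM + 220 min = 7:17 PM.
The coffee break starts at 7:17 PM − 220 min = 3:37 PM.
The coffee break ends at 3:37 PM + 70 min = 4:47 PM.

4:47 PM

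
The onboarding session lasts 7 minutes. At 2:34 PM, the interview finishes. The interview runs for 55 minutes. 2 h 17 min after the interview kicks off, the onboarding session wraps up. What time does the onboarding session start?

3:49 PM

The interview starts at 2:34 PM − 55 min = 1:39 PM.
The onboarding session ends at 1:39 PM + 137 min = 3:56 PM.
The onboarding session starts at 3:56 PM − 7 min = 3:49 PM.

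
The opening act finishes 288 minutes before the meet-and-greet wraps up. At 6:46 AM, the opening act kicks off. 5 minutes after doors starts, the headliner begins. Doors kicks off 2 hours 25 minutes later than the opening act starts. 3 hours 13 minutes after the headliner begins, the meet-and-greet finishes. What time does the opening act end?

7:41 AM

Doors starts at 6:46 AM + 145 min = 9:11 AM.
The headliner starts at 9:11 AM + 5 min = 9:16 AM.
The meet-and-greet ends at 9:16 AM + 193 min = 12:29 PM.
The opening act ends at 12:29 PM − 288 min = 7:41 AM.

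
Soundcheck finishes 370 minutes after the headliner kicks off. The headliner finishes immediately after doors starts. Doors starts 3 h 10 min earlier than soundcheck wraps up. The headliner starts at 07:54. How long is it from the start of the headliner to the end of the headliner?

3 hours

Soundcheck ends at 07:54 + 370 min = 14:04.
Doors starts at 14:04 − 190 min = 10:54.
So the headliner ends at 10:54.
From 07:54 to 10:54 is 3 hours.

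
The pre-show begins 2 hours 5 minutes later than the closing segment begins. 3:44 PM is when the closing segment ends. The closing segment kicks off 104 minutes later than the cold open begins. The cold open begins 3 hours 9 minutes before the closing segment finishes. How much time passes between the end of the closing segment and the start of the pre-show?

40 minutes

The cold open starts at 3:44 PM − 189 min = 12:35 PM.
The closing segment starts at 12:35 PM + 104 min = 2:19 PM.
The pre-show starts at 2:19 PM + 125 min = 4:24 PM.
From 3:44 PM to 4:24 PM is 40 minutes.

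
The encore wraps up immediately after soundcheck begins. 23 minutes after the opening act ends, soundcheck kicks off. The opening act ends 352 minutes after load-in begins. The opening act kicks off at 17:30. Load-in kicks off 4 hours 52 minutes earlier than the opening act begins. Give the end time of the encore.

18:53

Load-in starts at 17:30 − 292 min = 12:38.
The opening act ends at 12:38 + 352 min = 18:30.
Soundcheck starts at 18:30 + 23 min = 18:53.
So the encore ends at 18:53.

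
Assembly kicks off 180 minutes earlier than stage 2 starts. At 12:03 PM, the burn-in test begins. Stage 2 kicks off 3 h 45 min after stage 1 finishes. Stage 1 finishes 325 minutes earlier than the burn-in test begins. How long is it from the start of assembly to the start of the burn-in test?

4 h 40 min

Stage 1 ends at 12:03 PM − 325 min = 6:38 AM.
Stage 2 starts at 6:38 AM + 225 min = 10:23 AM.
Assembly starts at 10:23 AM − 180 min = 7:23 AM.
From 7:23 AM to 12:03 PM is 4 h 40 min.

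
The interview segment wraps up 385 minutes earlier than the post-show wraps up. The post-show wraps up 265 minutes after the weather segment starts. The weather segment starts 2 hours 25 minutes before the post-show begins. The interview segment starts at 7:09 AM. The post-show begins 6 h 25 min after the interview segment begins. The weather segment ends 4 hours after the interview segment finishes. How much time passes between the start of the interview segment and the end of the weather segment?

360 minutes

The post-show starts at 7:09 AM + 385 min = 1:34 PM.
The weather segment starts at 1:34 PM − 145 min = 11:09 AM.
The post-show ends at 11:09 AM + 265 min = 3:34 PM.
The interview segment ends at 3:34 PM − 385 min = 9:09 AM.
The weather segment ends at 9:09 AM + 240 min = 1:09 PM.
From 7:09 AM to 1:09 PM is 360 minutes.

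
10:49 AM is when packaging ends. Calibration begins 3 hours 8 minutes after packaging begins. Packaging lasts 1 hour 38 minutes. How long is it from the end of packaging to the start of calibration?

an hour and a half

Packaging starts at 10:49 AM − 98 min = 9:11 AM.
Calibration starts at 9:11 AM + 188 min = 12:19 PM.
From 10:49 AM to 12:19 PM is an hour and a half.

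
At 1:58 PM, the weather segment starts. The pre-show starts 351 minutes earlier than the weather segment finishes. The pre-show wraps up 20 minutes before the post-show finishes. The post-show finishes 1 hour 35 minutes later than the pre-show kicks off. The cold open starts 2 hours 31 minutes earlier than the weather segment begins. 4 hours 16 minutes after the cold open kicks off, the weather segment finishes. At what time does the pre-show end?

11:07 AM

The cold open starts at 1:58 PM − 151 min = 11:27 AM.
The weather segment ends at 11:27 AM + 256 min = 3:43 PM.
The pre-show starts at 3:43 PM − 351 min = 9:52 AM.
The post-show ends at 9:52 AM + 95 min = 11:27 AM.
The pre-show ends at 11:27 AM − 20 min = 11:07 AM.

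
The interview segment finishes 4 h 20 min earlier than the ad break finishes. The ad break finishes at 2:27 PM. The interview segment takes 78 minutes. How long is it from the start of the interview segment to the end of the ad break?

5 h 38 min

The interview segment ends at 2:27 PM − 260 min = 10:07 AM.
The interview segment starts at 10:07 AM − 78 min = 8:49 AM.
From 8:49 AM to 2:27 PM is 5 h 38 min.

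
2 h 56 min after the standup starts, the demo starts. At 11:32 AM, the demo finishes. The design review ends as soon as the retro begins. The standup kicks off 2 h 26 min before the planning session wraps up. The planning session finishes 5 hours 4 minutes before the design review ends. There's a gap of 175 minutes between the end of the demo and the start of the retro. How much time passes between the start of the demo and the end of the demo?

1 h 39 min

The retro starts at 11:32 AM + 175 min = 2:27 PM.
So the design review ends at 2:27 PM.
The planning session ends at 2:27 PM − 304 min = 9:23 AM.
The standup starts at 9:23 AM − 146 min = 6:57 AM.
The demo starts at 6:57 AM + 176 min = 9:53 AM.
From 9:53 AM to 11:32 AM is 1 h 39 min.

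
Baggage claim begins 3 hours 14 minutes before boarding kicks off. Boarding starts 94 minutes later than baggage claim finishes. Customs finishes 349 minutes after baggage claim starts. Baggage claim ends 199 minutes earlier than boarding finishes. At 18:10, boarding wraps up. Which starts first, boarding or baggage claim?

Baggage claim ends at 18:10 − 199 min = 14:51.
Boarding starts at 14:51 + 94 min = 16:25.
Baggage claim starts at 16:25 − 194 min = 13:11.
Boarding starts at 16:25 and baggage claim starts at 13:11, so baggage claim is first.

baggage claim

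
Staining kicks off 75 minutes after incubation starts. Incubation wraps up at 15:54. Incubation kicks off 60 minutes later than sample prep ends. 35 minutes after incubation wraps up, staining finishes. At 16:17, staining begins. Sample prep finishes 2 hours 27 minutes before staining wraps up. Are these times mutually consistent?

Staining ends at 15:54 + 35 min = 16:29.
Sample prep ends at 16:29 − 147 min = 14:02.
Incubation starts at 14:02 + 60 min = 15:02.
Staining starts at 15:02 + 75 min = 16:17.
That matches the stated 16:17, so the schedule is consistent.

Yes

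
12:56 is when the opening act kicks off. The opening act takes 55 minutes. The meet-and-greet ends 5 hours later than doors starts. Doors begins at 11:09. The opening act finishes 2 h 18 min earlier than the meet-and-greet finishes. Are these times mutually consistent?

The meet-and-greet ends at 11:09 + 300 min = 16:09.
The opening act ends at 16:09 − 138 min = 13:51.
The opening act starts at 13:51 − 55 min = 12:56.
That matches the stated 12:56, so the schedule is consistent.

Yes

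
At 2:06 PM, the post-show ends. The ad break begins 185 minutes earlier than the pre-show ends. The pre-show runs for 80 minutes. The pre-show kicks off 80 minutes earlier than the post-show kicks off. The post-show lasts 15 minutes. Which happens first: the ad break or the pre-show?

The post-show starts at 2:06 PM − 15 min = 1:51 PM.
The pre-show starts at 1:51 PM − 80 min = 12:31 PM.
The pre-show ends at 12:31 PM + 80 min = 1:51 PM.
The ad break starts at 1:51 PM − 185 min = 10:46 AM.
The ad break starts at 10:46 AM and the pre-show starts at 12:31 PM, so the ad break is first.

the ad break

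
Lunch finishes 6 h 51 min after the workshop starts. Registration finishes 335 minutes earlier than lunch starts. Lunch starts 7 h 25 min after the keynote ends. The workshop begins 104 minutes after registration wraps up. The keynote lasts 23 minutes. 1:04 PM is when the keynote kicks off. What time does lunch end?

The keynote ends at 1:04 PM + 23 min = 1:27 PM.
Lunch starts at 1:27 PM + 445 min = 8:52 PM.
Registration ends at 8:52 PM − 335 min = 3:17 PM.
The workshop starts at 3:17 PM + 104 min = 5:01 PM.
Lunch ends at 5:01 PM + 411 min = 11:52 PM.

11:52 PM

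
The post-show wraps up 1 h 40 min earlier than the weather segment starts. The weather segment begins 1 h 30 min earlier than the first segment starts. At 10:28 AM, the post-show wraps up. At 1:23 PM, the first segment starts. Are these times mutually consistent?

The weather segment starts at 1:23 PM − 90 min = 11:53 AM.
The post-show ends at 11:53 AM − 100 min = 10:13 AM.
But the post-show is also said to end at 10:28 AM — a 15-minute conflict.

No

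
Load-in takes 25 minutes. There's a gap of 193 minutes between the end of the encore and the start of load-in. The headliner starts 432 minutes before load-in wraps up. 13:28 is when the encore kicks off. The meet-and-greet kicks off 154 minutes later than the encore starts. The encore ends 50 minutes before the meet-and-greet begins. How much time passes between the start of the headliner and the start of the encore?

1 hour 50 minutes

The meet-and-greet starts at 13:28 + 154 min = 16:02.
The encore ends at 16:02 − 50 min = 15:12.
Load-in starts at 15:12 + 193 min = 18:25.
Load-in ends at 18:25 + 25 min = 18:50.
The headliner starts at 18:50 − 432 min = 11:38.
From 11:38 to 13:28 is 1 hour 50 minutes.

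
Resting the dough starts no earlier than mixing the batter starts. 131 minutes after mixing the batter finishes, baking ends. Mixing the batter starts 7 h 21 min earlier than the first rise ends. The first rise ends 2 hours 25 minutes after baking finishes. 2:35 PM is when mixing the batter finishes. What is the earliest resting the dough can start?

Baking ends at 2:35 PM + 131 min = 4:46 PM.
The first rise ends at 4:46 PM + 145 min = 7:11 PM.
Mixing the batter starts at 7:11 PM − 441 min = 11:50 AM.
Resting the dough is bounded by mixing the batter, so the earliest it can start is 11:50 AM.

11:50 AM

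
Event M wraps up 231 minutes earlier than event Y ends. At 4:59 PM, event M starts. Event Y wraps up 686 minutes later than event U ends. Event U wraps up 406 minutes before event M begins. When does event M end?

5:48 PM

Event U ends at 4:59 PM − 406 min = 10:13 AM.
Event Y ends at 10:13 AM + 686 min = 9:39 PM.
Event M ends at 9:39 PM − 231 min = 5:48 PM.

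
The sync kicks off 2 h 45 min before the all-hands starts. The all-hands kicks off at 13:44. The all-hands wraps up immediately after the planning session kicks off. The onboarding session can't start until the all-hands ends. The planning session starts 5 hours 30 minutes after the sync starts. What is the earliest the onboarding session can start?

The sync starts at 13:44 − 165 min = 10:59.
The planning session starts at 10:59 + 330 min = 16:29.
So the all-hands ends at 16:29.
The onboarding session is bounded by the all-hands, so the earliest it can start is 16:29.

16:29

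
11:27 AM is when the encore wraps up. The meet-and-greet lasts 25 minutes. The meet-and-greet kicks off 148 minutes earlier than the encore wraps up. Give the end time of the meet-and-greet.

9:24 AM

The meet-and-greet starts at 11:27 AM − 148 min = 8:59 AM.
The meet-and-greet ends at 8:59 AM + 25 min = 9:24 AM.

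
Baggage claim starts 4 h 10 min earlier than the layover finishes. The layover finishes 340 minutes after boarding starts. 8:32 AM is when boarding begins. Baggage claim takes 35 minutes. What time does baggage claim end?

The layover ends at 8:32 AM + 340 min = 2:12 PM.
Baggage claim starts at 2:12 PM − 250 min = 10:02 AM.
Baggage claim ends at 10:02 AM + 35 min = 10:37 AM.

10:37 AM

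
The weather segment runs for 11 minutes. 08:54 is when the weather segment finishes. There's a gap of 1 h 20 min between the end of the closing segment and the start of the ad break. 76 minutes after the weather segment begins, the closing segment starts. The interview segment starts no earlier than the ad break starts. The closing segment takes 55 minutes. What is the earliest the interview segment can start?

12:14

The weather segment starts at 08:54 − 11 min = 08:43.
The closing segment starts at 08:43 + 76 min = 09:59.
The closing segment ends at 09:59 + 55 min = 10:54.
The ad break starts at 10:54 + 80 min = 12:14.
The interview segment is bounded by the ad break, so the earliest it can start is 12:14.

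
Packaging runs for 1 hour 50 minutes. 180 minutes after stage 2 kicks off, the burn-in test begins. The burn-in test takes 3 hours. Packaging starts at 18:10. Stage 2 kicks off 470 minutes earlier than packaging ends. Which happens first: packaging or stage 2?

Packaging ends at 18:10 + 110 min = 20:00.
Stage 2 starts at 20:00 − 470 min = 12:10.
Packaging starts at 18:10 and stage 2 starts at 12:10, so stage 2 is first.

stage 2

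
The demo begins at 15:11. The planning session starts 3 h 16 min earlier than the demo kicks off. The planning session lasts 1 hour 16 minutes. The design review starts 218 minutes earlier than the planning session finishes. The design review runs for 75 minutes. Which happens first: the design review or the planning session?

The planning session starts at 15:11 − 196 min = 11:55.
The planning session ends at 11:55 + 76 min = 13:11.
The design review starts at 13:11 − 218 min = 09:33.
The design review starts at 09:33 and the planning session starts at 11:55, so the design review is first.

the design review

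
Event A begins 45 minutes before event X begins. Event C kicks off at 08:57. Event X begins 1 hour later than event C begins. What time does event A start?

Event X starts at 08:57 + 60 min = 09:57.
Event A starts at 09:57 − 45 min = 09:12.

09:12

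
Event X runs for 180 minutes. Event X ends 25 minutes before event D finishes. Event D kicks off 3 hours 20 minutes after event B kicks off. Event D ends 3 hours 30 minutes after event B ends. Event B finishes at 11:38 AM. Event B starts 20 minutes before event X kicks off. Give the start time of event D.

Event D ends at 11:38 AM + 210 min = 3:08 PM.
Event X ends at 3:08 PM − 25 min = 2:43 PM.
Event X starts at 2:43 PM − 180 min = 11:43 AM.
Event B starts at 11:43 AM − 20 min = 11:23 AM.
Event D starts at 11:23 AM + 200 min = 2:43 PM.

2:43 PM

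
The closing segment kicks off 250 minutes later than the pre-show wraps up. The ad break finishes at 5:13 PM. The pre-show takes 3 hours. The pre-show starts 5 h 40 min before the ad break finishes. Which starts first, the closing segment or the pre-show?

The pre-show starts at 5:13 PM − 340 min = 11:33 AM.
The pre-show ends at 11:33 AM + 180 min = 2:33 PM.
The closing segment starts at 2:33 PM + 250 min = 6:43 PM.
The closing segment starts at 6:43 PM and the pre-show starts at 11:33 AM, so the pre-show is first.

the pre-show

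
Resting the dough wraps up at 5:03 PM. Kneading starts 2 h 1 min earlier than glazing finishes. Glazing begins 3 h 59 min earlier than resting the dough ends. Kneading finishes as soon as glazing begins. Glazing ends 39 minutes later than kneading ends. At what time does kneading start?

Glazing starts at 5:03 PM − 239 min = 1:04 PM.
So kneading ends at 1:04 PM.
Glazing ends at 1:04 PM + 39 min = 1:43 PM.
Kneading starts at 1:43 PM − 121 min = 11:42 AM.

11:42 AM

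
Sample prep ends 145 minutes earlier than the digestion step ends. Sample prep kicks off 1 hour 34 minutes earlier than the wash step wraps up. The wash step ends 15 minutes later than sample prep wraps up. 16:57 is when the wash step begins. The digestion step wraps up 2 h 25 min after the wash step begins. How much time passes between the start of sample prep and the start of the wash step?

The digestion step ends at 16:57 + 145 min = 19:22.
Sample prep ends at 19:22 − 145 min = 16:57.
The wash step ends at 16:57 + 15 min = 17:12.
Sample prep starts at 17:12 − 94 min = 15:38.
From 15:38 to 16:57 is 1 h 19 min.

1 h 19 min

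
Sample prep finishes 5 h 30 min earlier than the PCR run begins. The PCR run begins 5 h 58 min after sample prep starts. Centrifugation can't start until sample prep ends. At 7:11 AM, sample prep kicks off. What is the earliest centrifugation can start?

7:39 AM

The PCR run starts at 7:11 AM + 358 min = 1:09 PM.
Sample prep ends at 1:09 PM − 330 min = 7:39 AM.
Centrifugation is bounded by sample prep, so the earliest it can start is 7:39 AM.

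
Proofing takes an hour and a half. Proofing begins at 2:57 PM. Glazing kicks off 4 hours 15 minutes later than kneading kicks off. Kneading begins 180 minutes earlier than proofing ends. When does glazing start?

Proofing ends at 2:57 PM + 90 min = 4:27 PM.
Kneading starts at 4:27 PM − 180 min = 1:27 PM.
Glazing starts at 1:27 PM + 255 min = 5:42 PM.

5:42 PM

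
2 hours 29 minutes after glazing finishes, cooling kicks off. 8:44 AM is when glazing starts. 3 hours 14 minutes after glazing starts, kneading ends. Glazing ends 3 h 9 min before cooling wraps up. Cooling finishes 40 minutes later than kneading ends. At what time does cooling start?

11:58 AM

Kneading ends at 8:44 AM + 194 min = 11:58 AM.
Cooling ends at 11:58 AM + 40 min = 12:38 PM.
Glazing ends at 12:38 PM − 189 min = 9:29 AM.
Cooling starts at 9:29 AM + 149 min = 11:58 AM.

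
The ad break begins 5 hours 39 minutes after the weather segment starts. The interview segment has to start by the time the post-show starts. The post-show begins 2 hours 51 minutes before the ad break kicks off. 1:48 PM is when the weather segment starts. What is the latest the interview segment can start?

The ad break starts at 1:48 PM + 339 min = 7:27 PM.
The post-show starts at 7:27 PM − 171 min = 4:36 PM.
The interview segment is bounded by the post-show, so the latest it can start is 4:36 PM.

4:36 PM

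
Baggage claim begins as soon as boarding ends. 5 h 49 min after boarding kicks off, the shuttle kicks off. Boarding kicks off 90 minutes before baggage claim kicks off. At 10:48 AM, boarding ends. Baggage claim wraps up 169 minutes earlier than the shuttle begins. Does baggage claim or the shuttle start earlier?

Baggage claim starts at 10:48 AM.
Boarding starts at 10:48 AM − 90 min = 9:18 AM.
The shuttle starts at 9:18 AM + 349 min = 3:07 PM.
Baggage claim starts at 10:48 AM and the shuttle starts at 3:07 PM, so baggage claim is first.

baggage claim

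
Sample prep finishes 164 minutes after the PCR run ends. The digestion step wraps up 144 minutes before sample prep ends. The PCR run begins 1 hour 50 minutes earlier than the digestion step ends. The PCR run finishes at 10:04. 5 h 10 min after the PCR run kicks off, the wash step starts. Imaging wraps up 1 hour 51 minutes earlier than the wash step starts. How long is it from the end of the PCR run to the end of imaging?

109 minutes

Sample prep ends at 10:04 + 164 min = 12:48.
The digestion step ends at 12:48 − 144 min = 10:24.
The PCR run starts at 10:24 − 110 min = 08:34.
The wash step starts at 08:34 + 310 min = 13:44.
Imaging ends at 13:44 − 111 min = 11:53.
From 10:04 to 11:53 is 109 minutes.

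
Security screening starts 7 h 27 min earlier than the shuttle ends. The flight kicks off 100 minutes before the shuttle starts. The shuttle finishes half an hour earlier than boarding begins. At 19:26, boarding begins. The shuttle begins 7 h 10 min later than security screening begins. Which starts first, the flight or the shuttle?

the flight

The shuttle ends at 19:26 − 30 min = 18:56.
Security screening starts at 18:56 − 447 min = 11:29.
The shuttle starts at 11:29 + 430 min = 18:39.
The flight starts at 18:39 − 100 min = 16:59.
The flight starts at 16:59 and the shuttle starts at 18:39, so the flight is first.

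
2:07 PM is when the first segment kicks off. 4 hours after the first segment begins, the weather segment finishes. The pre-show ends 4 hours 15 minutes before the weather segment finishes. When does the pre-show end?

The weather segment ends at 2:07 PM + 240 min = 6:07 PM.
The pre-show ends at 6:07 PM − 255 min = 1:52 PM.

1:52 PM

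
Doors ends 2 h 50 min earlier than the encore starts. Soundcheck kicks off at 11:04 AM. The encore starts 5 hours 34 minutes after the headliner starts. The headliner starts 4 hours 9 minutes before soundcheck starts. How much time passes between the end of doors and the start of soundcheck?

The headliner starts at 11:04 AM − 249 min = 6:55 AM.
The encore starts at 6:55 AM + 334 min = 12:29 PM.
Doors ends at 12:29 PM − 170 min = 9:39 AM.
From 9:39 AM to 11:04 AM is 1 hour 25 minutes.

1 hour 25 minutes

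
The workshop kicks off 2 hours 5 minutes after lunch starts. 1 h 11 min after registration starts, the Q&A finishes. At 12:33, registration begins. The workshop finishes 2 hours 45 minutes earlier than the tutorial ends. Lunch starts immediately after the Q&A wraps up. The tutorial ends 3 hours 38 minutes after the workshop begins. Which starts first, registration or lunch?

registration

The Q&A ends at 12:33 + 71 min = 13:44.
So lunch starts at 13:44.
Registration starts at 12:33 and lunch starts at 13:44, so registration is first.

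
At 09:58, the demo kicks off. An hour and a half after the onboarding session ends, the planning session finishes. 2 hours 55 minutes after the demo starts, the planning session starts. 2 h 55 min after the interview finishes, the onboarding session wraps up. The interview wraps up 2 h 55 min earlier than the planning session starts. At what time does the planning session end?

14:23

The planning session starts at 09:58 + 175 min = 12:53.
The interview ends at 12:53 − 175 min = 09:58.
The onboarding session ends at 09:58 + 175 min = 12:53.
The planning session ends at 12:53 + 90 min = 14:23.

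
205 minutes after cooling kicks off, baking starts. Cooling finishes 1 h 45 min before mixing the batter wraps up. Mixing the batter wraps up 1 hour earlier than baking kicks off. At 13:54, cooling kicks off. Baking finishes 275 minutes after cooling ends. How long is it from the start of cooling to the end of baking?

Baking starts at 13:54 + 205 min = 17:19.
Mixing the batter ends at 17:19 − 60 min = 16:19.
Cooling ends at 16:19 − 105 min = 14:34.
Baking ends at 14:34 + 275 min = 19:09.
From 13:54 to 19:09 is 5 hours 15 minutes.

5 hours 15 minutes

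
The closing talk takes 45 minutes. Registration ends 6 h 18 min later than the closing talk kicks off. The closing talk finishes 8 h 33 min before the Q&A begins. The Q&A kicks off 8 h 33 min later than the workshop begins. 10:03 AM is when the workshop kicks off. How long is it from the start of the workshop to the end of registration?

The Q&A starts at 10:03 AM + 513 min = 6:36 PM.
The closing talk ends at 6:36 PM − 513 min = 10:03 AM.
The closing talk starts at 10:03 AM − 45 min = 9:18 AM.
Registration ends at 9:18 AM + 378 min = 3:36 PM.
From 10:03 AM to 3:36 PM is 5 hours 33 minutes.

5 hours 33 minutes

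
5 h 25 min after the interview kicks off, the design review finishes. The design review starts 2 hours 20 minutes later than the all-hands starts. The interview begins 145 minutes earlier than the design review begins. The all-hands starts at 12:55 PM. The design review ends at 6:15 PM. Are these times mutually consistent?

Yes

The design review starts at 12:55 PM + 140 min = 3:15 PM.
The interview starts at 3:15 PM − 145 min = 12:50 PM.
The design review ends at 12:50 PM + 325 min = 6:15 PM.
That matches the stated 6:15 PM, so the schedule is consistent.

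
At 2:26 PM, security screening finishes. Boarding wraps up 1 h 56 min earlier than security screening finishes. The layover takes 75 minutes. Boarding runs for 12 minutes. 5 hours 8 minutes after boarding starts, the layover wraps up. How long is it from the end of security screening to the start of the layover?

105 minutes

Boarding ends at 2:26 PM − 116 min = 12:30 PM.
Boarding starts at 12:30 PM − 12 min = 12:18 PM.
The layover ends at 12:18 PM + 308 min = 5:26 PM.
The layover starts at 5:26 PM − 75 min = 4:11 PM.
From 2:26 PM to 4:11 PM is 105 minutes.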